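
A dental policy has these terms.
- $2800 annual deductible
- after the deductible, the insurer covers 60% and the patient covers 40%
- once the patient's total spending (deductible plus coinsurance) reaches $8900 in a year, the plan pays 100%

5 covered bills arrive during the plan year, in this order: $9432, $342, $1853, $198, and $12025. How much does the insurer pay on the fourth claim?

Claim 1 — $9432: $2800 finishes the deductible; $6632 goes to coinsurance; patient's 40% is $2652.80. Patient owes $5452.80 (running OOP $5452.80). Plan pays $9432 − $5452.80 = $3979.20.
Claim 2 — $342: deductible met; 40% of $342 = $136.80. Patient pays $136.80; OOP now $5589.60. Insurer: $342 − $136.80 = $205.20.
Claim 3 — $1853: 40% coinsurance on $1853 = $741.20. Patient owes $741.20 (running OOP $6330.80). Insurer: $1853 − $741.20 = $1111.80.
Claim 4 — $198: deductible already satisfied, so patient's share is 40% × $198 = $79.20. Patient pays $79.20; OOP now $6410. Plan pays $198 − $79.20 = $118.80.

$118.80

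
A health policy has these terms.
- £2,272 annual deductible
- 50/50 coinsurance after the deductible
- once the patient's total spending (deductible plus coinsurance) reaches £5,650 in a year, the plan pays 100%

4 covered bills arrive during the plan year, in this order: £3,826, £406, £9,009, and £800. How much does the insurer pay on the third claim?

£6,611

#1 (£3,826): £2,272 to deductible, leaving £1,554; patient's 50% is £777. Patient owes £3,049 (running OOP £3,049). Insurer: £3,826 − £3,049 = £777.
#2 (£406): deductible already satisfied, so patient's share is 50% × £406 = £203. Cost to patient: £203. OOP to date £3,252. Plan pays £406 − £203 = £203.
#3 (£9,009): 50% coinsurance on £9,009 = £4,504.50. Adding that to £3,252 gives £7,756.50, past the £5,650 cap; patient pays only £5,650 − £3,252 = £2,398. Plan pays £9,009 − £2,398 = £6,611.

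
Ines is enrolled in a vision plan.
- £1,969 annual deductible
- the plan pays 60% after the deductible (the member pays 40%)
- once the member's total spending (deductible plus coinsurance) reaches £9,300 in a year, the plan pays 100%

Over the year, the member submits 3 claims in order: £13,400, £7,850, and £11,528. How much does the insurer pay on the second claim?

£5,091.40

Claim 1 (£13,400): £1,969 finishes the deductible; £11,431 goes to coinsurance; 40% of £11,431 = £4,572.40. Cost to member: £6,541.40. OOP to date £6,541.40. Insurer: £13,400 − £6,541.40 = £6,858.60.
Claim 2 (£7,850): deductible met; 40% of £7,850 = £3,140. That would push OOP to £9,681.40, over the £9,300 cap, so member pays £9,300 − £6,541.40 = £2,758.60. Plan pays £7,850 − £2,758.60 = £5,091.40.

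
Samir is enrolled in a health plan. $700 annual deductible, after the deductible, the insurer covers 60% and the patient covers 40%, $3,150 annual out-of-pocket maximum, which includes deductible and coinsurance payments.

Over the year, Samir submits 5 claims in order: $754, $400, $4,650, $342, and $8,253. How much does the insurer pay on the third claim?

$2,790

Claim 1 — $754: deductible takes $700, $54 remains; 40% of $54 = $21.60. Patient pays $721.60; OOP now $721.60. Insurer: $754 − $721.60 = $32.40.
Claim 2 — $400: deductible met; 40% of $400 = $160. Patient owes $160 (running OOP $881.60). Plan pays $400 − $160 = $240.
Claim 3 — $4,650: deductible met; 40% of $4,650 = $1,860. Cost to patient: $1,860. OOP to date $2,741.60. Insurer: $4,650 − $1,860 = $2,790.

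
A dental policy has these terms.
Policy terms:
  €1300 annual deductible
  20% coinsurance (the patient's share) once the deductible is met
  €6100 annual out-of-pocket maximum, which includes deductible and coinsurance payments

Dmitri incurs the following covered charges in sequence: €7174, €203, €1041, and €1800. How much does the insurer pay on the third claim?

€832.80

#1 (€7174): €1300 to deductible, leaving €5874; patient's 20% is €1174.80. Patient pays €2474.80; OOP now €2474.80. Insurer: €7174 − €2474.80 = €4699.20.
#2 (€203): deductible met; 20% of €203 = €40.60. Patient owes €40.60 (running OOP €2515.40). Plan pays €203 − €40.60 = €162.40.
#3 (€1041): deductible already satisfied, so patient's share is 20% × €1041 = €208.20. Patient pays €208.20; OOP now €2723.60. Insurer: €1041 − €208.20 = €832.80.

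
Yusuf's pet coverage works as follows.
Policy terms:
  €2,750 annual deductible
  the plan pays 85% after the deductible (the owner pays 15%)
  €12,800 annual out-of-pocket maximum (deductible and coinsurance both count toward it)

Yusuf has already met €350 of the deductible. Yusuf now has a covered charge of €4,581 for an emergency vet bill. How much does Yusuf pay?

€2,727.15

€350 of the €2,750 deductible is already met, leaving €2,400.
That leaves €4,581 − €2,400 = €2,181 for coinsurance.
Coinsurance: €2,181 × 15% = €327.15.
That puts the owner's cost at €2,400 + €327.15 = €2,727.15 before any cap.
Total out-of-pocket so far would be €350 + €2,727.15 = €3,077.15, below the €12,800 cap — no reduction.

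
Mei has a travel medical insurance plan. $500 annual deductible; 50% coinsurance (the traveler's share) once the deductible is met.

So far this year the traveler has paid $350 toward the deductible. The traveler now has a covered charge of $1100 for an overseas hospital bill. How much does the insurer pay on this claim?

Remaining deductible: $500 − $350 = $150.
That leaves $1100 − $150 = $950 for coinsurance.
Traveler's 50% share of $950 is $475.
So the traveler owes $150 + $475 = $625.
The insurer covers the remainder: $1100 − $625 = $475.

$475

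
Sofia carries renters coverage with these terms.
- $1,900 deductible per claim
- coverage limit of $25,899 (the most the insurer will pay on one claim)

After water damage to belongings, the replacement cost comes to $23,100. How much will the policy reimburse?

Less the $1,900 deductible: $23,100 − $1,900 = $21,200.
That's under the $25,899 cap, so the insurer reimburses the full $21,200.

$21,200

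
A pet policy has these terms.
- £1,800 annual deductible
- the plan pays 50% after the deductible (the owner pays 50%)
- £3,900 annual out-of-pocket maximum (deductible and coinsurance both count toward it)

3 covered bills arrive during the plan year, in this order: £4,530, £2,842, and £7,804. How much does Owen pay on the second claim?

#1 (£4,530): £1,800 finishes the deductible; £2,730 goes to coinsurance; coinsurance £2,730 × 50% = £1,365. Owner pays £3,165; OOP now £3,165.
#2 (£2,842): 50% coinsurance on £2,842 = £1,421. OOP would hit £4,586 > £3,900, so the cap limits the owner to £3,900 − £3,165 = £735.

£735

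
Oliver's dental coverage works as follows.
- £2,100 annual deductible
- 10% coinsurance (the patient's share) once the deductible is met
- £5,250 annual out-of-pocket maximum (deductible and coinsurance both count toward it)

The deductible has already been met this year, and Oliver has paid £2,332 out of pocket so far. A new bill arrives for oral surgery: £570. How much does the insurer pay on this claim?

£513

With the deductible met, the entire £570 is subject to coinsurance.
Coinsurance: £570 × 10% = £57.
Total out-of-pocket so far would be £2,332 + £57 = £2,389, below the £5,250 cap — no reduction.
Insurer pays the balance: £570 − £57 = £513.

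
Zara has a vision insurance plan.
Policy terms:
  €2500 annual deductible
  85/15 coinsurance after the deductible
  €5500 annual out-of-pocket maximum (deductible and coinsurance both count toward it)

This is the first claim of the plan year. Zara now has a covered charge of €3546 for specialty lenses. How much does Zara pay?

€2656.90

Nothing has been paid toward the €2500 deductible, so the first €2500 of this charge is applied there.
The remaining €1046 (= €3546 − €2500) moves to coinsurance.
Member's 15% share of €1046 is €156.90.
So the member owes €2500 + €156.90 = €2656.90 before any cap.
Year-to-date out-of-pocket becomes €0 + €2656.90 = €2656.90, still under the €5500 maximum, so no cap applies.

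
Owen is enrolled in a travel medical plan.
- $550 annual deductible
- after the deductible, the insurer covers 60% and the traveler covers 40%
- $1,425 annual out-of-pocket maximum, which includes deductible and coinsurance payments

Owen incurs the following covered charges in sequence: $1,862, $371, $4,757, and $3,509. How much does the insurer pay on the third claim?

$4,555.20

#1 ($1,862): $550 finishes the deductible; $1,312 goes to coinsurance; coinsurance $1,312 × 40% = $524.80. Cost to traveler: $1,074.80. OOP to date $1,074.80. Insurer: $1,862 − $1,074.80 = $787.20.
#2 ($371): deductible met; 40% of $371 = $148.40. Cost to traveler: $148.40. OOP to date $1,223.20. Plan pays $371 − $148.40 = $222.60.
#3 ($4,757): deductible met; 40% of $4,757 = $1,902.80. Adding that to $1,223.20 gives $3,126, past the $1,425 cap; traveler pays only $1,425 − $1,223.20 = $201.80. Plan pays $4,757 − $201.80 = $4,555.20.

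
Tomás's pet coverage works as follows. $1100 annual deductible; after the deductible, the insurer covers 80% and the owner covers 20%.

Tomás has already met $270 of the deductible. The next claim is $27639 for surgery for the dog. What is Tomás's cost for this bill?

Remaining deductible: $1100 − $270 = $830.
The remaining $26809 (= $27639 − $830) moves to coinsurance.
Coinsurance: $26809 × 20% = $5361.80.
So the owner owes $830 + $5361.80 = $6191.80.

$6191.80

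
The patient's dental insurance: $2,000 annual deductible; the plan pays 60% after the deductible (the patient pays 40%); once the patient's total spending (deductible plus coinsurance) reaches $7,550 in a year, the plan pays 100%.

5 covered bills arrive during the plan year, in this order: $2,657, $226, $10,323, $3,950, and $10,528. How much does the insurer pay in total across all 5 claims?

$20,134

Claim 1 — $2,657: $2,000 to deductible, leaving $657; patient's 40% is $262.80. Patient pays $2,262.80; OOP now $2,262.80. Insurer: $2,657 − $2,262.80 = $394.20.
Claim 2 — $226: 40% coinsurance on $226 = $90.40. Patient owes $90.40 (running OOP $2,353.20). Insurer: $226 − $90.40 = $135.60.
Claim 3 — $10,323: 40% coinsurance on $10,323 = $4,129.20. Cost to patient: $4,129.20. OOP to date $6,482.40. Plan pays $10,323 − $4,129.20 = $6,193.80.
Claim 4 — $3,950: deductible met; 40% of $3,950 = $1,580. That would push OOP to $8,062.40, over the $7,550 cap, so patient pays $7,550 − $6,482.40 = $1,067.60. Insurer: $3,950 − $1,067.60 = $2,882.40.
Claim 5 — $10,528: deductible met; 40% of $10,528 = $4,211.20. Adding that to $7,550 gives $11,761.20, past the $7,550 cap; patient pays only $7,550 − $7,550 = $0. Insurer: $10,528 − $0 = $10,528.
Insurer total: $394.20 + $135.60 + $6,193.80 + $2,882.40 + $10,528 = $20,134.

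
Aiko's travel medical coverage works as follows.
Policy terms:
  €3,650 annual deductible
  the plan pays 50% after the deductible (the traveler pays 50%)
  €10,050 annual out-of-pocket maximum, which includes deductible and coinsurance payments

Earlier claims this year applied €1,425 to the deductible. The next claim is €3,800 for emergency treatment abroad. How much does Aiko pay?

€3,012.50

Deductible still to meet: €3,650 − €1,425 = €2,225.
After the €2,225 deductible portion, €3,800 − €2,225 = €1,575 is subject to coinsurance.
Traveler's 50% share of €1,575 is €787.50.
Traveler responsibility before any cap: €2,225 + €787.50 = €3,012.50.
Year-to-date out-of-pocket becomes €1,425 + €3,012.50 = €4,437.50, still under the €10,050 maximum, so no cap applies.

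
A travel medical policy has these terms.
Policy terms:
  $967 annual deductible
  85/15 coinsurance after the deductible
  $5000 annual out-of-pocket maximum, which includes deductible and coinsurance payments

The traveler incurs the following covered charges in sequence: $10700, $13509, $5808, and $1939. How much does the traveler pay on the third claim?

$546.70

Claim 1 — $10700: $967 to deductible, leaving $9733; traveler's 15% is $1459.95. Traveler pays $2426.95; OOP now $2426.95.
Claim 2 — $13509: 15% coinsurance on $13509 = $2026.35. Cost to traveler: $2026.35. OOP to date $4453.30.
Claim 3 — $5808: deductible met; 15% of $5808 = $871.20. OOP would hit $5324.50 > $5000, so the cap limits the traveler to $5000 − $4453.30 = $546.70.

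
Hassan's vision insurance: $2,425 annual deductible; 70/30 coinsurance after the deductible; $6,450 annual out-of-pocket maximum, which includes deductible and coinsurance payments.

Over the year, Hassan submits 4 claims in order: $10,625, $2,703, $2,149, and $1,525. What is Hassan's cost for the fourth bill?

$109.40

Bill 1, $10,625: deductible takes $2,425, $8,200 remains; 30% of $8,200 = $2,460. Member owes $4,885 (running OOP $4,885).
Bill 2, $2,703: deductible already satisfied, so member's share is 30% × $2,703 = $810.90. Member owes $810.90 (running OOP $5,695.90).
Bill 3, $2,149: 30% coinsurance on $2,149 = $644.70. Cost to member: $644.70. OOP to date $6,340.60.
Bill 4, $1,525: 30% coinsurance on $1,525 = $457.50. OOP would hit $6,798.10 > $6,450, so the cap limits the member to $6,450 − $6,340.60 = $109.40.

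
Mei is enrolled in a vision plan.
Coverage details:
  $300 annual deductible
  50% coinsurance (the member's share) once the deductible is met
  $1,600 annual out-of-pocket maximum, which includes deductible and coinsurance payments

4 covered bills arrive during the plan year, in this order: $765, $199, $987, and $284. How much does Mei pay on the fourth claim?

$142

Bill 1, $765: $300 to deductible, leaving $465; coinsurance $465 × 50% = $232.50. Member owes $532.50 (running OOP $532.50).
Bill 2, $199: deductible already satisfied, so member's share is 50% × $199 = $99.50. Member pays $99.50; OOP now $632.
Bill 3, $987: deductible met; 50% of $987 = $493.50. Cost to member: $493.50. OOP to date $1,125.50.
Bill 4, $284: deductible already satisfied, so member's share is 50% × $284 = $142. Member pays $142; OOP now $1,267.50.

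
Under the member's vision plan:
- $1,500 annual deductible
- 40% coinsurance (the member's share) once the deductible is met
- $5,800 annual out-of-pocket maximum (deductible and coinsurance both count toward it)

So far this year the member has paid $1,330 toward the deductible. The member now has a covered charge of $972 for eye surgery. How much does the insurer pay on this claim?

$481.20

Remaining deductible: $1,500 − $1,330 = $170.
That leaves $972 − $170 = $802 for coinsurance.
Member's 40% share of $802 is $320.80.
That puts the member's cost at $170 + $320.80 = $490.80 before any cap.
Cumulative spending $1,330 + $490.80 = $1,820.80 stays under the $5,800 maximum.
The insurer covers the remainder: $972 − $490.80 = $481.20.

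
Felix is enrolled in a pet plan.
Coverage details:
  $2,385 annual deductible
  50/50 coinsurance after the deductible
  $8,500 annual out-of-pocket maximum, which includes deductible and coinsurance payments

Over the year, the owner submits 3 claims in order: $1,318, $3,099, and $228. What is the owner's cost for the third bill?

$114

#1 ($1,318): all of it applies to the deductible. Owner owes $1,318 (running OOP $1,318).
#2 ($3,099): deductible takes $1,067, $2,032 remains; 50% of $2,032 = $1,016. Cost to owner: $2,083. OOP to date $3,401.
#3 ($228): deductible already satisfied, so owner's share is 50% × $228 = $114. Owner owes $114 (running OOP $3,515).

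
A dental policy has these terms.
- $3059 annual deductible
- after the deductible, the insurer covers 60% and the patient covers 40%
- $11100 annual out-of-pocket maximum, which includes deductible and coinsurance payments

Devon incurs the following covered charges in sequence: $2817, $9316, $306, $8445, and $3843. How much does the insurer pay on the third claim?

#1 ($2817): fully absorbed by the deductible. Cost to patient: $2817. OOP to date $2817. Insurer: $2817 − $2817 = $0.
#2 ($9316): $242 finishes the deductible; $9074 goes to coinsurance; coinsurance $9074 × 40% = $3629.60. Cost to patient: $3871.60. OOP to date $6688.60. Plan pays $9316 − $3871.60 = $5444.40.
#3 ($306): deductible met; 40% of $306 = $122.40. Cost to patient: $122.40. OOP to date $6811. Plan pays $306 − $122.40 = $183.60.

$183.60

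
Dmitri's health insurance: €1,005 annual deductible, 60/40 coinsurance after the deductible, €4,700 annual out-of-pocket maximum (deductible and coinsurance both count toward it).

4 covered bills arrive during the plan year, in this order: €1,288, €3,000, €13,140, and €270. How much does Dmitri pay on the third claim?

€2,381.80

Bill 1, €1,288: €1,005 finishes the deductible; €283 goes to coinsurance; patient's 40% is €113.20. Patient pays €1,118.20; OOP now €1,118.20.
Bill 2, €3,000: deductible already satisfied, so patient's share is 40% × €3,000 = €1,200. Patient pays €1,200; OOP now €2,318.20.
Bill 3, €13,140: deductible met; 40% of €13,140 = €5,256. OOP would hit €7,574.20 > €4,700, so the cap limits the patient to €4,700 − €2,318.20 = €2,381.80.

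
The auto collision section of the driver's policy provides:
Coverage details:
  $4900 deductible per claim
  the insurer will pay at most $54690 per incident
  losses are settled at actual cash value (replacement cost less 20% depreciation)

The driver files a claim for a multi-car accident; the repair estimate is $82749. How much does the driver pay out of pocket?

$28059

Actual cash value after 20% depreciation: $82749 × 80% = $66199.20.
After the deductible, $66199.20 − $4900 = $61299.20 remains.
The $54690 per-incident cap binds; insurer pays $54690.
Driver's share is the uncovered remainder: $82749 − $54690 = $28059.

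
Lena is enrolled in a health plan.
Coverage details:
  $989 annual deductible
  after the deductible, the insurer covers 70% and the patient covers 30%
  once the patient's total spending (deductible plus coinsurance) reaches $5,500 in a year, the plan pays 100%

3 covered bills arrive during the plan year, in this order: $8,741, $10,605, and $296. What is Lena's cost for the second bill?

$2,185.40

Bill 1, $8,741: $989 finishes the deductible; $7,752 goes to coinsurance; patient's 30% is $2,325.60. Cost to patient: $3,314.60. OOP to date $3,314.60.
Bill 2, $10,605: deductible met; 30% of $10,605 = $3,181.50. Adding that to $3,314.60 gives $6,496.10, past the $5,500 cap; patient pays only $5,500 − $3,314.60 = $2,185.40.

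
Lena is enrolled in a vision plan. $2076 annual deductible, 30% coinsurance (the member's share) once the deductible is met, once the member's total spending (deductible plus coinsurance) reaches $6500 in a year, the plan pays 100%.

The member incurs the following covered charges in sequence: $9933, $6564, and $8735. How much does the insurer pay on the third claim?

$8637.30

#1 ($9933): deductible takes $2076, $7857 remains; 30% of $7857 = $2357.10. Cost to member: $4433.10. OOP to date $4433.10. Plan pays $9933 − $4433.10 = $5499.90.
#2 ($6564): 30% coinsurance on $6564 = $1969.20. Member pays $1969.20; OOP now $6402.30. Plan pays $6564 − $1969.20 = $4594.80.
#3 ($8735): 30% coinsurance on $8735 = $2620.50. That would push OOP to $9022.80, over the $6500 cap, so member pays $6500 − $6402.30 = $97.70. Insurer: $8735 − $97.70 = $8637.30.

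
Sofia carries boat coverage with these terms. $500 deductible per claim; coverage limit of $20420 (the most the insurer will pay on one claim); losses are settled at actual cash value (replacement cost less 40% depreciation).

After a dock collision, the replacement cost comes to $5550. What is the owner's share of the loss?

$2720

Depreciate 40%: the covered value is $5550 × 0.6 = $3330.
Subtract the deductible: $3330 − $500 = $2830.
That's under the $20420 cap, so the insurer reimburses the full $2830.
Out of pocket: $5550 − $2830 = $2720.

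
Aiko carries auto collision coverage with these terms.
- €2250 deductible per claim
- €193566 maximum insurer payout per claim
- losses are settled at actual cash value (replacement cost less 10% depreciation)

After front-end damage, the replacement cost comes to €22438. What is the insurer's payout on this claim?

At 10% depreciation, ACV = €22438 − €2243.80 = €20194.20.
Subtract the deductible: €20194.20 − €2250 = €17944.20.
That's under the €193566 cap, so the insurer reimburses the full €17944.20.

€17944.20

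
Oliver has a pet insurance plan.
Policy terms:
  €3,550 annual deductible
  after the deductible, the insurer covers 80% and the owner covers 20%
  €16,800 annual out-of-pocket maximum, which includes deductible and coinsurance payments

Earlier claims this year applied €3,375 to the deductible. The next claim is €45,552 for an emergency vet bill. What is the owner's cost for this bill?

€9,250.40

Deductible still to meet: €3,550 − €3,375 = €175.
After the €175 deductible portion, €45,552 − €175 = €45,377 is subject to coinsurance.
Owner's 20% share of €45,377 is €9,075.40.
So the owner owes €175 + €9,075.40 = €9,250.40 before any cap.
Year-to-date out-of-pocket becomes €3,375 + €9,250.40 = €12,625.40, still under the €16,800 maximum, so no cap applies.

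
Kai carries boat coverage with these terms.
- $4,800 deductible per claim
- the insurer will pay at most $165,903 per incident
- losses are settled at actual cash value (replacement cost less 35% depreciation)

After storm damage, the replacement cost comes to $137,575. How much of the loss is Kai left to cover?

$52,951.25

At 35% depreciation, ACV = $137,575 − $48,151.25 = $89,423.75.
Subtract the deductible: $89,423.75 − $4,800 = $84,623.75.
$84,623.75 is within the $165,903 limit, so the insurer pays $84,623.75.
The owner bears the rest of the original loss: $137,575 − $84,623.75 = $52,951.25.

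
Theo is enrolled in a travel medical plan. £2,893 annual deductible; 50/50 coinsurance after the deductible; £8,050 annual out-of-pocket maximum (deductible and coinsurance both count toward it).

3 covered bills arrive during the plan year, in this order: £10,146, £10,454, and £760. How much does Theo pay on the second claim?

Claim 1 (£10,146): £2,893 to deductible, leaving £7,253; traveler's 50% is £3,626.50. Cost to traveler: £6,519.50. OOP to date £6,519.50.
Claim 2 (£10,454): 50% coinsurance on £10,454 = £5,227. OOP would hit £11,746.50 > £8,050, so the cap limits the traveler to £8,050 − £6,519.50 = £1,530.50.

£1,530.50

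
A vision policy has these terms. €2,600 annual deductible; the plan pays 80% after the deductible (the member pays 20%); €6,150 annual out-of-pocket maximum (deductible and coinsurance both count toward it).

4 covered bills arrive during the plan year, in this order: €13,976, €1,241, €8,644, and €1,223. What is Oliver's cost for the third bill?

Claim 1 (€13,976): €2,600 to deductible, leaving €11,376; coinsurance €11,376 × 20% = €2,275.20. Cost to member: €4,875.20. OOP to date €4,875.20.
Claim 2 (€1,241): deductible already satisfied, so member's share is 20% × €1,241 = €248.20. Member pays €248.20; OOP now €5,123.40.
Claim 3 (€8,644): deductible already satisfied, so member's share is 20% × €8,644 = €1,728.80. OOP would hit €6,852.20 > €6,150, so the cap limits the member to €6,150 − €5,123.40 = €1,026.60.

€1,026.60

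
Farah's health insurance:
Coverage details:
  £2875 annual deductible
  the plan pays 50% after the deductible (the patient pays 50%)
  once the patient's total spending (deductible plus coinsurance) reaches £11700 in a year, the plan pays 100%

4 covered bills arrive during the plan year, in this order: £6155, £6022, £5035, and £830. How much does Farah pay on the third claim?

£2517.50

#1 (£6155): £2875 finishes the deductible; £3280 goes to coinsurance; patient's 50% is £1640. Patient pays £4515; OOP now £4515.
#2 (£6022): deductible met; 50% of £6022 = £3011. Patient owes £3011 (running OOP £7526).
#3 (£5035): deductible met; 50% of £5035 = £2517.50. Cost to patient: £2517.50. OOP to date £10043.50.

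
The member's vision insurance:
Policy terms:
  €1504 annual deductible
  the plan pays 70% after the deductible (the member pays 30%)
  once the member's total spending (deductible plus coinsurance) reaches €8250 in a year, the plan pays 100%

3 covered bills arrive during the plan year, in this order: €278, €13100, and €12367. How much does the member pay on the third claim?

Claim 1 (€278): fully absorbed by the deductible. Cost to member: €278. OOP to date €278.
Claim 2 (€13100): €1226 to deductible, leaving €11874; coinsurance €11874 × 30% = €3562.20. Member owes €4788.20 (running OOP €5066.20).
Claim 3 (€12367): 30% coinsurance on €12367 = €3710.10. Adding that to €5066.20 gives €8776.30, past the €8250 cap; member pays only €8250 − €5066.20 = €3183.80.

€3183.80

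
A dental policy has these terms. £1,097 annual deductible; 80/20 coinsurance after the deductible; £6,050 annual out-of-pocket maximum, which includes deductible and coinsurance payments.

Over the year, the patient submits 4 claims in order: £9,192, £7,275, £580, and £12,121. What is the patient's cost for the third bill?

£116

Claim 1 (£9,192): deductible takes £1,097, £8,095 remains; coinsurance £8,095 × 20% = £1,619. Patient pays £2,716; OOP now £2,716.
Claim 2 (£7,275): deductible already satisfied, so patient's share is 20% × £7,275 = £1,455. Patient pays £1,455; OOP now £4,171.
Claim 3 (£580): deductible met; 20% of £580 = £116. Patient pays £116; OOP now £4,287.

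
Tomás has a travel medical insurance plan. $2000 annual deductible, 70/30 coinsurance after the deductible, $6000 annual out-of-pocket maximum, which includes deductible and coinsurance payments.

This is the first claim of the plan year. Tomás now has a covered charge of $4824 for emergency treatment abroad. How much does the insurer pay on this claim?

$1976.80

Nothing has been paid toward the $2000 deductible, so the first $2000 of this charge is applied there.
After the $2000 deductible portion, $4824 − $2000 = $2824 is subject to coinsurance.
30% of $2824 = $847.20 falls to the traveler.
That puts the traveler's cost at $2000 + $847.20 = $2847.20 before any cap.
Total out-of-pocket so far would be $0 + $2847.20 = $2847.20, below the $6000 cap — no reduction.
Insurer pays the balance: $4824 − $2847.20 = $1976.80.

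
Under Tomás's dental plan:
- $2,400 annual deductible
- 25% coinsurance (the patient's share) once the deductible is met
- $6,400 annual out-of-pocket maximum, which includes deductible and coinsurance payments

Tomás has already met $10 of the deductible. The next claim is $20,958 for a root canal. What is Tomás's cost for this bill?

$10 of the $2,400 deductible is already met, leaving $2,390.
That leaves $20,958 − $2,390 = $18,568 for coinsurance.
Coinsurance: $18,568 × 25% = $4,642.
That puts the patient's cost at $2,390 + $4,642 = $7,032 before any cap.
Year-to-date out-of-pocket would reach $10 + $7,032 = $7,042, above the $6,400 maximum, so the patient pays only $6,400 − $10 = $6,390.

$6,390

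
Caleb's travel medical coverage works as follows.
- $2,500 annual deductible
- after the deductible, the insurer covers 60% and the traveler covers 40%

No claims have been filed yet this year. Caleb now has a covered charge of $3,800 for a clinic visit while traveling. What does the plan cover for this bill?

Deductible not yet touched, so the first $2,500 of the bill goes to the deductible.
After the $2,500 deductible portion, $3,800 − $2,500 = $1,300 is subject to coinsurance.
Coinsurance: $1,300 × 40% = $520.
So the traveler owes $2,500 + $520 = $3,020.
The insurer covers the remainder: $3,800 − $3,020 = $780.

$780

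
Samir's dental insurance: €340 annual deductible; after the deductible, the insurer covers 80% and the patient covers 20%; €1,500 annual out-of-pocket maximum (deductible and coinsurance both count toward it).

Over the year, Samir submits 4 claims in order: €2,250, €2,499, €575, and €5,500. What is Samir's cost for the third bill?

#1 (€2,250): €340 to deductible, leaving €1,910; coinsurance €1,910 × 20% = €382. Cost to patient: €722. OOP to date €722.
#2 (€2,499): deductible met; 20% of €2,499 = €499.80. Patient owes €499.80 (running OOP €1,221.80).
#3 (€575): deductible met; 20% of €575 = €115. Patient owes €115 (running OOP €1,336.80).

€115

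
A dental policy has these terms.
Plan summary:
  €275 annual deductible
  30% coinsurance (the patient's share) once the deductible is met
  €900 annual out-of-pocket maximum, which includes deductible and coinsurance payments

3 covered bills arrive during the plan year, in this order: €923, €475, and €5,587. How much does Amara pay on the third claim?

Bill 1, €923: €275 to deductible, leaving €648; 30% of €648 = €194.40. Patient owes €469.40 (running OOP €469.40).
Bill 2, €475: 30% coinsurance on €475 = €142.50. Patient owes €142.50 (running OOP €611.90).
Bill 3, €5,587: 30% coinsurance on €5,587 = €1,676.10. That would push OOP to €2,288, over the €900 cap, so patient pays €900 − €611.90 = €288.10.

€288.10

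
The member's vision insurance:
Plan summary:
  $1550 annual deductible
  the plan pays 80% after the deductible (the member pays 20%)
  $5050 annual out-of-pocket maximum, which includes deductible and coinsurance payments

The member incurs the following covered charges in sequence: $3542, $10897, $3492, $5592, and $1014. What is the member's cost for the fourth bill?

$223.80

#1 ($3542): $1550 finishes the deductible; $1992 goes to coinsurance; member's 20% is $398.40. Member owes $1948.40 (running OOP $1948.40).
#2 ($10897): deductible already satisfied, so member's share is 20% × $10897 = $2179.40. Member pays $2179.40; OOP now $4127.80.
#3 ($3492): deductible already satisfied, so member's share is 20% × $3492 = $698.40. Member owes $698.40 (running OOP $4826.20).
#4 ($5592): deductible met; 20% of $5592 = $1118.40. OOP would hit $5944.60 > $5050, so the cap limits the member to $5050 − $4826.20 = $223.80.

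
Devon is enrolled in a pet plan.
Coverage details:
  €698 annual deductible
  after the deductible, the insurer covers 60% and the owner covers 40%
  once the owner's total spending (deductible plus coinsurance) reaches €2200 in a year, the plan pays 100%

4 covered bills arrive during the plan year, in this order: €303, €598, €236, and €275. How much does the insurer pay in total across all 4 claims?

#1 (€303): fully absorbed by the deductible. Owner pays €303; OOP now €303. Insurer: €303 − €303 = €0.
#2 (€598): deductible takes €395, €203 remains; coinsurance €203 × 40% = €81.20. Owner pays €476.20; OOP now €779.20. Insurer: €598 − €476.20 = €121.80.
#3 (€236): deductible met; 40% of €236 = €94.40. Owner pays €94.40; OOP now €873.60. Insurer: €236 − €94.40 = €141.60.
#4 (€275): deductible already satisfied, so owner's share is 40% × €275 = €110. Owner owes €110 (running OOP €983.60). Plan pays €275 − €110 = €165.
Insurer total: €0 + €121.80 + €141.60 + €165 = €428.40.

€428.40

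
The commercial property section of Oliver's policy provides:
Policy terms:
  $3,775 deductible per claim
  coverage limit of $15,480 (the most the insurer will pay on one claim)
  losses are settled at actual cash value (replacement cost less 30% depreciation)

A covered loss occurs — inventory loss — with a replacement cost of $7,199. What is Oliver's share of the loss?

$5,934.70

At 30% depreciation, ACV = $7,199 − $2,159.70 = $5,039.30.
After the deductible, $5,039.30 − $3,775 = $1,264.30 remains.
$1,264.30 is within the $15,480 limit, so the insurer pays $1,264.30.
Out of pocket: $7,199 − $1,264.30 = $5,934.70.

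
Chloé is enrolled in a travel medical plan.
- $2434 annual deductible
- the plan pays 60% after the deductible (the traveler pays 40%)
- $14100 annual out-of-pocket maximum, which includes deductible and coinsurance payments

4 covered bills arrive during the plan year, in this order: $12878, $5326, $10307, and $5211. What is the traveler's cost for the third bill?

#1 ($12878): deductible takes $2434, $10444 remains; traveler's 40% is $4177.60. Cost to traveler: $6611.60. OOP to date $6611.60.
#2 ($5326): 40% coinsurance on $5326 = $2130.40. Cost to traveler: $2130.40. OOP to date $8742.
#3 ($10307): deductible met; 40% of $10307 = $4122.80. Traveler owes $4122.80 (running OOP $12864.80).

$4122.80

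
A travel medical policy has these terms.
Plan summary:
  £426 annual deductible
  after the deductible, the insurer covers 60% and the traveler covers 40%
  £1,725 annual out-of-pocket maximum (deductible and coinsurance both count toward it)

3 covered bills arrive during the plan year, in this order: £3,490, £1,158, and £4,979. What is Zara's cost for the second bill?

£73.40

#1 (£3,490): £426 finishes the deductible; £3,064 goes to coinsurance; 40% of £3,064 = £1,225.60. Traveler pays £1,651.60; OOP now £1,651.60.
#2 (£1,158): deductible already satisfied, so traveler's share is 40% × £1,158 = £463.20. OOP would hit £2,114.80 > £1,725, so the cap limits the traveler to £1,725 − £1,651.60 = £73.40.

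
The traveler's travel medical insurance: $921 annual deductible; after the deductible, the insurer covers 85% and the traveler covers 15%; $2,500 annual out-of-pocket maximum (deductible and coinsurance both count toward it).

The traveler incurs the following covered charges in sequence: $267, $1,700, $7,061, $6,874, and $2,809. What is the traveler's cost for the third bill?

$1,059.15

Bill 1, $267: fully absorbed by the deductible. Traveler owes $267 (running OOP $267).
Bill 2, $1,700: deductible takes $654, $1,046 remains; coinsurance $1,046 × 15% = $156.90. Cost to traveler: $810.90. OOP to date $1,077.90.
Bill 3, $7,061: deductible already satisfied, so traveler's share is 15% × $7,061 = $1,059.15. Traveler owes $1,059.15 (running OOP $2,137.05).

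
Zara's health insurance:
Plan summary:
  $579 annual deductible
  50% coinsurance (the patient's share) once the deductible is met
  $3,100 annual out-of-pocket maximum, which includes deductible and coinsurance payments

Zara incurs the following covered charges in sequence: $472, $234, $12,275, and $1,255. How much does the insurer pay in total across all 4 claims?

Bill 1, $472: entire amount goes to the deductible. Patient pays $472; OOP now $472. Plan pays $472 − $472 = $0.
Bill 2, $234: $107 finishes the deductible; $127 goes to coinsurance; patient's 50% is $63.50. Patient owes $170.50 (running OOP $642.50). Plan pays $234 − $170.50 = $63.50.
Bill 3, $12,275: deductible already satisfied, so patient's share is 50% × $12,275 = $6,137.50. Adding that to $642.50 gives $6,780, past the $3,100 cap; patient pays only $3,100 − $642.50 = $2,457.50. Plan pays $12,275 − $2,457.50 = $9,817.50.
Bill 4, $1,255: 50% coinsurance on $1,255 = $627.50. That would push OOP to $3,727.50, over the $3,100 cap, so patient pays $3,100 − $3,100 = $0. Insurer: $1,255 − $0 = $1,255.
Insurer total: $0 + $63.50 + $9,817.50 + $1,255 = $11,136.

$11,136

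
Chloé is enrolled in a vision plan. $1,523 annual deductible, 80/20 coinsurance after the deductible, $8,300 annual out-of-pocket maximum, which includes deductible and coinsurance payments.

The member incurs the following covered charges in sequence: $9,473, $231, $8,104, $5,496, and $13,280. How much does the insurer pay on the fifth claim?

$10,859.20

Claim 1 ($9,473): $1,523 finishes the deductible; $7,950 goes to coinsurance; member's 20% is $1,590. Member pays $3,113; OOP now $3,113. Plan pays $9,473 − $3,113 = $6,360.
Claim 2 ($231): 20% coinsurance on $231 = $46.20. Member pays $46.20; OOP now $3,159.20. Plan pays $231 − $46.20 = $184.80.
Claim 3 ($8,104): deductible met; 20% of $8,104 = $1,620.80. Cost to member: $1,620.80. OOP to date $4,780. Plan pays $8,104 − $1,620.80 = $6,483.20.
Claim 4 ($5,496): deductible met; 20% of $5,496 = $1,099.20. Cost to member: $1,099.20. OOP to date $5,879.20. Insurer: $5,496 − $1,099.20 = $4,396.80.
Claim 5 ($13,280): deductible already satisfied, so member's share is 20% × $13,280 = $2,656. Adding that to $5,879.20 gives $8,535.20, past the $8,300 cap; member pays only $8,300 − $5,879.20 = $2,420.80. Plan pays $13,280 − $2,420.80 = $10,859.20.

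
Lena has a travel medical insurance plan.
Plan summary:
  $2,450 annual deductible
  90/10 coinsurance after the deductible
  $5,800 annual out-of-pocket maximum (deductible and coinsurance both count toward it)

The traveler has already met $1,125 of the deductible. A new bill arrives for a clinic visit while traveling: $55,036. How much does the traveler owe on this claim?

$1,125 of the $2,450 deductible is already met, leaving $1,325.
The remaining $53,711 (= $55,036 − $1,325) moves to coinsurance.
Coinsurance: $53,711 × 10% = $5,371.10.
So the traveler owes $1,325 + $5,371.10 = $6,696.10 before any cap.
Adding $6,696.10 to the $1,125 already spent would give $7,821.10, which exceeds the $5,800 cap; the traveler pays just $5,800 − $1,125 = $4,675.

$4,675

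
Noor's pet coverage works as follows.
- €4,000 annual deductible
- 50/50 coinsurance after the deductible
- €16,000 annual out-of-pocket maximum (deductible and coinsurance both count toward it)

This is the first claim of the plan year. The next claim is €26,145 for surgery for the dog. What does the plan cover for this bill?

€11,072.50

The full €4,000 deductible is still open; €4,000 of this bill applies to it.
That leaves €26,145 − €4,000 = €22,145 for coinsurance.
Owner's 50% share of €22,145 is €11,072.50.
That puts the owner's cost at €4,000 + €11,072.50 = €15,072.50 before any cap.
Total out-of-pocket so far would be €0 + €15,072.50 = €15,072.50, below the €16,000 cap — no reduction.
The insurer covers the remainder: €26,145 − €15,072.50 = €11,072.50.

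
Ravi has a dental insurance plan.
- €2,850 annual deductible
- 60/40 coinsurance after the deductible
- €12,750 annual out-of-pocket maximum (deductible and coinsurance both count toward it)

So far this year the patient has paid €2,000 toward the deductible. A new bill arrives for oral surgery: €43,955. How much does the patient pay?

€10,750

Deductible still to meet: €2,850 − €2,000 = €850.
After the €850 deductible portion, €43,955 − €850 = €43,105 is subject to coinsurance.
Patient's 40% share of €43,105 is €17,242.
That puts the patient's cost at €850 + €17,242 = €18,092 before any cap.
That would bring total out-of-pocket to €20,092, past the €12,750 cap. The patient is capped at €12,750 − €2,000 = €10,750 on this claim.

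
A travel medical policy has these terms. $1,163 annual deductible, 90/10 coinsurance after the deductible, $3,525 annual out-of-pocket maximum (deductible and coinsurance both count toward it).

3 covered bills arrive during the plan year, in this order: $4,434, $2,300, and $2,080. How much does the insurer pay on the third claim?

#1 ($4,434): deductible takes $1,163, $3,271 remains; 10% of $3,271 = $327.10. Traveler pays $1,490.10; OOP now $1,490.10. Insurer: $4,434 − $1,490.10 = $2,943.90.
#2 ($2,300): deductible met; 10% of $2,300 = $230. Traveler pays $230; OOP now $1,720.10. Plan pays $2,300 − $230 = $2,070.
#3 ($2,080): 10% coinsurance on $2,080 = $208. Cost to traveler: $208. OOP to date $1,928.10. Insurer: $2,080 − $208 = $1,872.

$1,872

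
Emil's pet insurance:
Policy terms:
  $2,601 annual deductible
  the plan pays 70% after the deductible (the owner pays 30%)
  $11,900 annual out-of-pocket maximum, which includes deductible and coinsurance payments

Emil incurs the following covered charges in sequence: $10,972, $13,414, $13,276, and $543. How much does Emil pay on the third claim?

$2,763.50

Bill 1, $10,972: $2,601 finishes the deductible; $8,371 goes to coinsurance; 30% of $8,371 = $2,511.30. Owner owes $5,112.30 (running OOP $5,112.30).
Bill 2, $13,414: deductible already satisfied, so owner's share is 30% × $13,414 = $4,024.20. Owner pays $4,024.20; OOP now $9,136.50.
Bill 3, $13,276: deductible met; 30% of $13,276 = $3,982.80. OOP would hit $13,119.30 > $11,900, so the cap limits the owner to $11,900 − $9,136.50 = $2,763.50.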